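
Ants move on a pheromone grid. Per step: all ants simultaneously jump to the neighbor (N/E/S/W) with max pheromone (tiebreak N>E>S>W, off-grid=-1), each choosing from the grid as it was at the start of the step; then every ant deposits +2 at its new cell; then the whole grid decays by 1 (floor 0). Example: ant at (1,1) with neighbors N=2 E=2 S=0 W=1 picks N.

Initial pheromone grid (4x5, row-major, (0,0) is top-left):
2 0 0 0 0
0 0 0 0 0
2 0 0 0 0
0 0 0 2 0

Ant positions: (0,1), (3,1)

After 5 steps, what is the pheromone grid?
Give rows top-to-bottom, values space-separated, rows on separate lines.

After step 1: ants at (0,0),(2,1)
  3 0 0 0 0
  0 0 0 0 0
  1 1 0 0 0
  0 0 0 1 0
After step 2: ants at (0,1),(2,0)
  2 1 0 0 0
  0 0 0 0 0
  2 0 0 0 0
  0 0 0 0 0
After step 3: ants at (0,0),(1,0)
  3 0 0 0 0
  1 0 0 0 0
  1 0 0 0 0
  0 0 0 0 0
After step 4: ants at (1,0),(0,0)
  4 0 0 0 0
  2 0 0 0 0
  0 0 0 0 0
  0 0 0 0 0
After step 5: ants at (0,0),(1,0)
  5 0 0 0 0
  3 0 0 0 0
  0 0 0 0 0
  0 0 0 0 0

5 0 0 0 0
3 0 0 0 0
0 0 0 0 0
0 0 0 0 0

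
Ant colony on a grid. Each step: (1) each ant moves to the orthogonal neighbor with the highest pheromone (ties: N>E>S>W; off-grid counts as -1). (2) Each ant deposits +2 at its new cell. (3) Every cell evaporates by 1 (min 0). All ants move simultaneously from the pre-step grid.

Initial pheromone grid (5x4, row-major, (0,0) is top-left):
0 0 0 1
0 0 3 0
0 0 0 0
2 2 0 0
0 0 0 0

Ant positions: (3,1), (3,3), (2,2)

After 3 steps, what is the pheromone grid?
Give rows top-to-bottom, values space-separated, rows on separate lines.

After step 1: ants at (3,0),(2,3),(1,2)
  0 0 0 0
  0 0 4 0
  0 0 0 1
  3 1 0 0
  0 0 0 0
After step 2: ants at (3,1),(1,3),(0,2)
  0 0 1 0
  0 0 3 1
  0 0 0 0
  2 2 0 0
  0 0 0 0
After step 3: ants at (3,0),(1,2),(1,2)
  0 0 0 0
  0 0 6 0
  0 0 0 0
  3 1 0 0
  0 0 0 0

0 0 0 0
0 0 6 0
0 0 0 0
3 1 0 0
0 0 0 0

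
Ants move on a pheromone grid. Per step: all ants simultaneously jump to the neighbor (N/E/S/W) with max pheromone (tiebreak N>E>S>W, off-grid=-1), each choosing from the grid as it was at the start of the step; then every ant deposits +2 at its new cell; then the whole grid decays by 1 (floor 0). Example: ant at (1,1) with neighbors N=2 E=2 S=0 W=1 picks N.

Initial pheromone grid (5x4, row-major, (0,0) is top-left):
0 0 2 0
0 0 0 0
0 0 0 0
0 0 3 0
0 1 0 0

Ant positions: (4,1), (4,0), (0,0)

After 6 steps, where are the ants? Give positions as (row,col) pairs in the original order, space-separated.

Step 1: ant0:(4,1)->N->(3,1) | ant1:(4,0)->E->(4,1) | ant2:(0,0)->E->(0,1)
  grid max=2 at (3,2)
Step 2: ant0:(3,1)->E->(3,2) | ant1:(4,1)->N->(3,1) | ant2:(0,1)->E->(0,2)
  grid max=3 at (3,2)
Step 3: ant0:(3,2)->W->(3,1) | ant1:(3,1)->E->(3,2) | ant2:(0,2)->E->(0,3)
  grid max=4 at (3,2)
Step 4: ant0:(3,1)->E->(3,2) | ant1:(3,2)->W->(3,1) | ant2:(0,3)->W->(0,2)
  grid max=5 at (3,2)
Step 5: ant0:(3,2)->W->(3,1) | ant1:(3,1)->E->(3,2) | ant2:(0,2)->E->(0,3)
  grid max=6 at (3,2)
Step 6: ant0:(3,1)->E->(3,2) | ant1:(3,2)->W->(3,1) | ant2:(0,3)->W->(0,2)
  grid max=7 at (3,2)

(3,2) (3,1) (0,2)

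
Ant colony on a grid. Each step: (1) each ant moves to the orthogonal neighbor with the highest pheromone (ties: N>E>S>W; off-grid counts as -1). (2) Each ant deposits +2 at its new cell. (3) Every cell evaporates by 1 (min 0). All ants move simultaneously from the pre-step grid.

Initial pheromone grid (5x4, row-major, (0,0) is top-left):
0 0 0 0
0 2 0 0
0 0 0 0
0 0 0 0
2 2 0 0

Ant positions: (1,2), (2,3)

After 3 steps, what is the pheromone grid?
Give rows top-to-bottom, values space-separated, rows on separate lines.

After step 1: ants at (1,1),(1,3)
  0 0 0 0
  0 3 0 1
  0 0 0 0
  0 0 0 0
  1 1 0 0
After step 2: ants at (0,1),(0,3)
  0 1 0 1
  0 2 0 0
  0 0 0 0
  0 0 0 0
  0 0 0 0
After step 3: ants at (1,1),(1,3)
  0 0 0 0
  0 3 0 1
  0 0 0 0
  0 0 0 0
  0 0 0 0

0 0 0 0
0 3 0 1
0 0 0 0
0 0 0 0
0 0 0 0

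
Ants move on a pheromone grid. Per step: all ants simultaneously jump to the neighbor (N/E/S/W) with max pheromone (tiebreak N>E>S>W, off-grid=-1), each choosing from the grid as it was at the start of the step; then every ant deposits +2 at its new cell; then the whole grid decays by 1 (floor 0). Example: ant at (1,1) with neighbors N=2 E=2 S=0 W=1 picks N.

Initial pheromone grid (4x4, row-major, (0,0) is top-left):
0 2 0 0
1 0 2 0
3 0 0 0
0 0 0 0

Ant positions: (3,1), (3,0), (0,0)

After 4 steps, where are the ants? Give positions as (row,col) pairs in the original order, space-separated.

Step 1: ant0:(3,1)->N->(2,1) | ant1:(3,0)->N->(2,0) | ant2:(0,0)->E->(0,1)
  grid max=4 at (2,0)
Step 2: ant0:(2,1)->W->(2,0) | ant1:(2,0)->E->(2,1) | ant2:(0,1)->E->(0,2)
  grid max=5 at (2,0)
Step 3: ant0:(2,0)->E->(2,1) | ant1:(2,1)->W->(2,0) | ant2:(0,2)->W->(0,1)
  grid max=6 at (2,0)
Step 4: ant0:(2,1)->W->(2,0) | ant1:(2,0)->E->(2,1) | ant2:(0,1)->E->(0,2)
  grid max=7 at (2,0)

(2,0) (2,1) (0,2)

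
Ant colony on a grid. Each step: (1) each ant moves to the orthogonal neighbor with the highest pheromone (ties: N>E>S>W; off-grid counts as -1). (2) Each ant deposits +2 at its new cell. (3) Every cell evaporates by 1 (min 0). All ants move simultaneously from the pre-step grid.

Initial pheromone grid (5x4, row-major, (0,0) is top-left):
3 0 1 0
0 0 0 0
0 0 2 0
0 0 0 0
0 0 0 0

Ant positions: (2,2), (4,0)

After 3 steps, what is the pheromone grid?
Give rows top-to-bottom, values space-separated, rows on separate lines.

After step 1: ants at (1,2),(3,0)
  2 0 0 0
  0 0 1 0
  0 0 1 0
  1 0 0 0
  0 0 0 0
After step 2: ants at (2,2),(2,0)
  1 0 0 0
  0 0 0 0
  1 0 2 0
  0 0 0 0
  0 0 0 0
After step 3: ants at (1,2),(1,0)
  0 0 0 0
  1 0 1 0
  0 0 1 0
  0 0 0 0
  0 0 0 0

0 0 0 0
1 0 1 0
0 0 1 0
0 0 0 0
0 0 0 0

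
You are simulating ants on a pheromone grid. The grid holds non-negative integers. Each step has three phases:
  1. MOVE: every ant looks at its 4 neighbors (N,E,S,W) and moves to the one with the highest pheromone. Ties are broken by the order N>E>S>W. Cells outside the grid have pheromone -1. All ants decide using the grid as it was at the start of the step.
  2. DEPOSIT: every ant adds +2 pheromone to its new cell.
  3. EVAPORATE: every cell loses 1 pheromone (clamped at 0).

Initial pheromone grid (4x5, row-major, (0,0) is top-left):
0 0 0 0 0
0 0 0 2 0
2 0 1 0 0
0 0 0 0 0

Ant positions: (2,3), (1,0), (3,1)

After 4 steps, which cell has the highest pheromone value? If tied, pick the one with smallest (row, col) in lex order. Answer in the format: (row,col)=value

Answer: (2,0)=6

Derivation:
Step 1: ant0:(2,3)->N->(1,3) | ant1:(1,0)->S->(2,0) | ant2:(3,1)->N->(2,1)
  grid max=3 at (1,3)
Step 2: ant0:(1,3)->N->(0,3) | ant1:(2,0)->E->(2,1) | ant2:(2,1)->W->(2,0)
  grid max=4 at (2,0)
Step 3: ant0:(0,3)->S->(1,3) | ant1:(2,1)->W->(2,0) | ant2:(2,0)->E->(2,1)
  grid max=5 at (2,0)
Step 4: ant0:(1,3)->N->(0,3) | ant1:(2,0)->E->(2,1) | ant2:(2,1)->W->(2,0)
  grid max=6 at (2,0)
Final grid:
  0 0 0 1 0
  0 0 0 2 0
  6 4 0 0 0
  0 0 0 0 0
Max pheromone 6 at (2,0)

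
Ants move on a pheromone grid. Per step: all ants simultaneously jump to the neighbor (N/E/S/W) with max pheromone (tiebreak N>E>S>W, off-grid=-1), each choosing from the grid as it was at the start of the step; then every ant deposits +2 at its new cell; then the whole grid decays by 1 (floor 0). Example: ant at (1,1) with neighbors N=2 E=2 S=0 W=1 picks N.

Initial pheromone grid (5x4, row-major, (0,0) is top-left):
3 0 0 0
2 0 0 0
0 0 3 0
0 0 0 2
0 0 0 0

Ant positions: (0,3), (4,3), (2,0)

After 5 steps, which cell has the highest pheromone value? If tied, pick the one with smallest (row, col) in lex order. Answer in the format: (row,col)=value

Answer: (1,0)=3

Derivation:
Step 1: ant0:(0,3)->S->(1,3) | ant1:(4,3)->N->(3,3) | ant2:(2,0)->N->(1,0)
  grid max=3 at (1,0)
Step 2: ant0:(1,3)->N->(0,3) | ant1:(3,3)->N->(2,3) | ant2:(1,0)->N->(0,0)
  grid max=3 at (0,0)
Step 3: ant0:(0,3)->S->(1,3) | ant1:(2,3)->S->(3,3) | ant2:(0,0)->S->(1,0)
  grid max=3 at (1,0)
Step 4: ant0:(1,3)->N->(0,3) | ant1:(3,3)->N->(2,3) | ant2:(1,0)->N->(0,0)
  grid max=3 at (0,0)
Step 5: ant0:(0,3)->S->(1,3) | ant1:(2,3)->S->(3,3) | ant2:(0,0)->S->(1,0)
  grid max=3 at (1,0)
Final grid:
  2 0 0 0
  3 0 0 1
  0 0 0 0
  0 0 0 3
  0 0 0 0
Max pheromone 3 at (1,0)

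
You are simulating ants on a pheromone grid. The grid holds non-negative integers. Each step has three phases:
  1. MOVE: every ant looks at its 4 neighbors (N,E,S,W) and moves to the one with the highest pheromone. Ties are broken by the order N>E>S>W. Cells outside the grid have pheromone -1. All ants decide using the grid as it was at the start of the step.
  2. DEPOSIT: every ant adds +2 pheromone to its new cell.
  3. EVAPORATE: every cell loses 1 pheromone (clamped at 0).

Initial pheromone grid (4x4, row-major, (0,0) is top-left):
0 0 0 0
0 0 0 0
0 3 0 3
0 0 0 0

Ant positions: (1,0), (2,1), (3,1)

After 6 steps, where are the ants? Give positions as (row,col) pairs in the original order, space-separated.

Step 1: ant0:(1,0)->N->(0,0) | ant1:(2,1)->N->(1,1) | ant2:(3,1)->N->(2,1)
  grid max=4 at (2,1)
Step 2: ant0:(0,0)->E->(0,1) | ant1:(1,1)->S->(2,1) | ant2:(2,1)->N->(1,1)
  grid max=5 at (2,1)
Step 3: ant0:(0,1)->S->(1,1) | ant1:(2,1)->N->(1,1) | ant2:(1,1)->S->(2,1)
  grid max=6 at (2,1)
Step 4: ant0:(1,1)->S->(2,1) | ant1:(1,1)->S->(2,1) | ant2:(2,1)->N->(1,1)
  grid max=9 at (2,1)
Step 5: ant0:(2,1)->N->(1,1) | ant1:(2,1)->N->(1,1) | ant2:(1,1)->S->(2,1)
  grid max=10 at (2,1)
Step 6: ant0:(1,1)->S->(2,1) | ant1:(1,1)->S->(2,1) | ant2:(2,1)->N->(1,1)
  grid max=13 at (2,1)

(2,1) (2,1) (1,1)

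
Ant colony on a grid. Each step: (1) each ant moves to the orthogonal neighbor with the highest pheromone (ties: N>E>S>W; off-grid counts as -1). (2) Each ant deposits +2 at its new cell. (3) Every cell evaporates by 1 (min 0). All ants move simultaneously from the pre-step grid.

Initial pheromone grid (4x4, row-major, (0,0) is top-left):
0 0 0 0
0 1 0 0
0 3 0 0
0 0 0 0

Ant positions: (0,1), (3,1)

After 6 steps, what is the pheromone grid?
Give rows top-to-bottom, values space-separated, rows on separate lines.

After step 1: ants at (1,1),(2,1)
  0 0 0 0
  0 2 0 0
  0 4 0 0
  0 0 0 0
After step 2: ants at (2,1),(1,1)
  0 0 0 0
  0 3 0 0
  0 5 0 0
  0 0 0 0
After step 3: ants at (1,1),(2,1)
  0 0 0 0
  0 4 0 0
  0 6 0 0
  0 0 0 0
After step 4: ants at (2,1),(1,1)
  0 0 0 0
  0 5 0 0
  0 7 0 0
  0 0 0 0
After step 5: ants at (1,1),(2,1)
  0 0 0 0
  0 6 0 0
  0 8 0 0
  0 0 0 0
After step 6: ants at (2,1),(1,1)
  0 0 0 0
  0 7 0 0
  0 9 0 0
  0 0 0 0

0 0 0 0
0 7 0 0
0 9 0 0
0 0 0 0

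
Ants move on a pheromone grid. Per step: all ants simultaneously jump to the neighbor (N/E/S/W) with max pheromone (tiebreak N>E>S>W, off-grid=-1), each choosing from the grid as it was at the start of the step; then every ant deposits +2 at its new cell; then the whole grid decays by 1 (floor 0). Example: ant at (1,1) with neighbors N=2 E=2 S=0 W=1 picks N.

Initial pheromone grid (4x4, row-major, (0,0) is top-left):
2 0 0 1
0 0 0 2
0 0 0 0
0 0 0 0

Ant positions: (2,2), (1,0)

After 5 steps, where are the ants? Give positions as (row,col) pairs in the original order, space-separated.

Step 1: ant0:(2,2)->N->(1,2) | ant1:(1,0)->N->(0,0)
  grid max=3 at (0,0)
Step 2: ant0:(1,2)->E->(1,3) | ant1:(0,0)->E->(0,1)
  grid max=2 at (0,0)
Step 3: ant0:(1,3)->N->(0,3) | ant1:(0,1)->W->(0,0)
  grid max=3 at (0,0)
Step 4: ant0:(0,3)->S->(1,3) | ant1:(0,0)->E->(0,1)
  grid max=2 at (0,0)
Step 5: ant0:(1,3)->N->(0,3) | ant1:(0,1)->W->(0,0)
  grid max=3 at (0,0)

(0,3) (0,0)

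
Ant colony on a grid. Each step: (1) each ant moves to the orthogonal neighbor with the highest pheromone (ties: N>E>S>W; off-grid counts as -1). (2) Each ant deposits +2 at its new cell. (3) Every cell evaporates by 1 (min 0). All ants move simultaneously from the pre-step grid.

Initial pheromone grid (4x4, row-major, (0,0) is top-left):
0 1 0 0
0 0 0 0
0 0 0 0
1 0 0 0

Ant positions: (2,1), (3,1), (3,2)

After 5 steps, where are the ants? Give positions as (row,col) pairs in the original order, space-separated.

Step 1: ant0:(2,1)->N->(1,1) | ant1:(3,1)->W->(3,0) | ant2:(3,2)->N->(2,2)
  grid max=2 at (3,0)
Step 2: ant0:(1,1)->N->(0,1) | ant1:(3,0)->N->(2,0) | ant2:(2,2)->N->(1,2)
  grid max=1 at (0,1)
Step 3: ant0:(0,1)->E->(0,2) | ant1:(2,0)->S->(3,0) | ant2:(1,2)->N->(0,2)
  grid max=3 at (0,2)
Step 4: ant0:(0,2)->E->(0,3) | ant1:(3,0)->N->(2,0) | ant2:(0,2)->E->(0,3)
  grid max=3 at (0,3)
Step 5: ant0:(0,3)->W->(0,2) | ant1:(2,0)->S->(3,0) | ant2:(0,3)->W->(0,2)
  grid max=5 at (0,2)

(0,2) (3,0) (0,2)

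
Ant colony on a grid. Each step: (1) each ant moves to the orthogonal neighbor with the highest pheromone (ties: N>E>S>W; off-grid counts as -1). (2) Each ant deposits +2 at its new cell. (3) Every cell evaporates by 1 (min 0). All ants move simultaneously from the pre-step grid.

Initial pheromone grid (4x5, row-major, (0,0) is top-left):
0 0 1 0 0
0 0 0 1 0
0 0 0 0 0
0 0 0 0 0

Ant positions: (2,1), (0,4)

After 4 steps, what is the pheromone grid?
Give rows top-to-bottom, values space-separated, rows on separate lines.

After step 1: ants at (1,1),(1,4)
  0 0 0 0 0
  0 1 0 0 1
  0 0 0 0 0
  0 0 0 0 0
After step 2: ants at (0,1),(0,4)
  0 1 0 0 1
  0 0 0 0 0
  0 0 0 0 0
  0 0 0 0 0
After step 3: ants at (0,2),(1,4)
  0 0 1 0 0
  0 0 0 0 1
  0 0 0 0 0
  0 0 0 0 0
After step 4: ants at (0,3),(0,4)
  0 0 0 1 1
  0 0 0 0 0
  0 0 0 0 0
  0 0 0 0 0

0 0 0 1 1
0 0 0 0 0
0 0 0 0 0
0 0 0 0 0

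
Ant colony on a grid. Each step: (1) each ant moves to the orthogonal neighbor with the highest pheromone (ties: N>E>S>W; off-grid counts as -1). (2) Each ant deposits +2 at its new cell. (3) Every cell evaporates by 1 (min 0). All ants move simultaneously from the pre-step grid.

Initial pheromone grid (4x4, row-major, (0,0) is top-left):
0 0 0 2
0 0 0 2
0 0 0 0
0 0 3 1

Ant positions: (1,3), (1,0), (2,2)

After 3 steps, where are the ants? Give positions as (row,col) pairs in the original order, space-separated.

Step 1: ant0:(1,3)->N->(0,3) | ant1:(1,0)->N->(0,0) | ant2:(2,2)->S->(3,2)
  grid max=4 at (3,2)
Step 2: ant0:(0,3)->S->(1,3) | ant1:(0,0)->E->(0,1) | ant2:(3,2)->N->(2,2)
  grid max=3 at (3,2)
Step 3: ant0:(1,3)->N->(0,3) | ant1:(0,1)->E->(0,2) | ant2:(2,2)->S->(3,2)
  grid max=4 at (3,2)

(0,3) (0,2) (3,2)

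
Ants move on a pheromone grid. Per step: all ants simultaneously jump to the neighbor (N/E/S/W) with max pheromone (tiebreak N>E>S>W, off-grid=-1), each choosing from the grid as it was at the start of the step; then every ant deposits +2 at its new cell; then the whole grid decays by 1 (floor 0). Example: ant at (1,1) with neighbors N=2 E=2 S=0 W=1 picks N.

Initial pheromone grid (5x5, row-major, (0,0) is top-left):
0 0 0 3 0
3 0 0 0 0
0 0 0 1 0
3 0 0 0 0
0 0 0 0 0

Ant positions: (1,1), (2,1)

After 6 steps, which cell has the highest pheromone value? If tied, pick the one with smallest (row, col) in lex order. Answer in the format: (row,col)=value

Step 1: ant0:(1,1)->W->(1,0) | ant1:(2,1)->N->(1,1)
  grid max=4 at (1,0)
Step 2: ant0:(1,0)->E->(1,1) | ant1:(1,1)->W->(1,0)
  grid max=5 at (1,0)
Step 3: ant0:(1,1)->W->(1,0) | ant1:(1,0)->E->(1,1)
  grid max=6 at (1,0)
Step 4: ant0:(1,0)->E->(1,1) | ant1:(1,1)->W->(1,0)
  grid max=7 at (1,0)
Step 5: ant0:(1,1)->W->(1,0) | ant1:(1,0)->E->(1,1)
  grid max=8 at (1,0)
Step 6: ant0:(1,0)->E->(1,1) | ant1:(1,1)->W->(1,0)
  grid max=9 at (1,0)
Final grid:
  0 0 0 0 0
  9 6 0 0 0
  0 0 0 0 0
  0 0 0 0 0
  0 0 0 0 0
Max pheromone 9 at (1,0)

Answer: (1,0)=9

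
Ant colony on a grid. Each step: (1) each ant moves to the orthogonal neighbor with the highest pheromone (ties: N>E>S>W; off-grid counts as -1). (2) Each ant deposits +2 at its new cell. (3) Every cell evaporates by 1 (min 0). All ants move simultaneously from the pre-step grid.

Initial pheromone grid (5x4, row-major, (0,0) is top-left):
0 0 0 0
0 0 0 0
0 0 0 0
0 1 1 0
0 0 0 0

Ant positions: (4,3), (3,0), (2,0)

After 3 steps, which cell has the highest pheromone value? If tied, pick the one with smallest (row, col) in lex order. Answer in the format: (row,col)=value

Answer: (3,1)=2

Derivation:
Step 1: ant0:(4,3)->N->(3,3) | ant1:(3,0)->E->(3,1) | ant2:(2,0)->N->(1,0)
  grid max=2 at (3,1)
Step 2: ant0:(3,3)->N->(2,3) | ant1:(3,1)->N->(2,1) | ant2:(1,0)->N->(0,0)
  grid max=1 at (0,0)
Step 3: ant0:(2,3)->N->(1,3) | ant1:(2,1)->S->(3,1) | ant2:(0,0)->E->(0,1)
  grid max=2 at (3,1)
Final grid:
  0 1 0 0
  0 0 0 1
  0 0 0 0
  0 2 0 0
  0 0 0 0
Max pheromone 2 at (3,1)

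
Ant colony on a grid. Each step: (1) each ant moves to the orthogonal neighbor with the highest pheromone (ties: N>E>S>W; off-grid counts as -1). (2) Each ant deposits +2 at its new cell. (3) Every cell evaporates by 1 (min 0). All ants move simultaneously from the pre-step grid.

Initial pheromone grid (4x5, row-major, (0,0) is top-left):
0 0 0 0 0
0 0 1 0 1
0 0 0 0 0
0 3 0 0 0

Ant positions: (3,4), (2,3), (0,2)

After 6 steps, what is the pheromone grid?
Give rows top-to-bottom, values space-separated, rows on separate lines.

After step 1: ants at (2,4),(1,3),(1,2)
  0 0 0 0 0
  0 0 2 1 0
  0 0 0 0 1
  0 2 0 0 0
After step 2: ants at (1,4),(1,2),(1,3)
  0 0 0 0 0
  0 0 3 2 1
  0 0 0 0 0
  0 1 0 0 0
After step 3: ants at (1,3),(1,3),(1,2)
  0 0 0 0 0
  0 0 4 5 0
  0 0 0 0 0
  0 0 0 0 0
After step 4: ants at (1,2),(1,2),(1,3)
  0 0 0 0 0
  0 0 7 6 0
  0 0 0 0 0
  0 0 0 0 0
After step 5: ants at (1,3),(1,3),(1,2)
  0 0 0 0 0
  0 0 8 9 0
  0 0 0 0 0
  0 0 0 0 0
After step 6: ants at (1,2),(1,2),(1,3)
  0 0 0 0 0
  0 0 11 10 0
  0 0 0 0 0
  0 0 0 0 0

0 0 0 0 0
0 0 11 10 0
0 0 0 0 0
0 0 0 0 0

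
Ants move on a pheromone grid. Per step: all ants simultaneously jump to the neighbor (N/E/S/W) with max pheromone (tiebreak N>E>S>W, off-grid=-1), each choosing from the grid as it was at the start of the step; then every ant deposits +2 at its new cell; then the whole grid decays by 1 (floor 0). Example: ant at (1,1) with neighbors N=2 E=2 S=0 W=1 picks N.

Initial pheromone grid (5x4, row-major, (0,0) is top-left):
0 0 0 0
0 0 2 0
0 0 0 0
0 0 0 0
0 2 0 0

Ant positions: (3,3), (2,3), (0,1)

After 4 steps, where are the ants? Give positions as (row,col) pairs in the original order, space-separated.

Step 1: ant0:(3,3)->N->(2,3) | ant1:(2,3)->N->(1,3) | ant2:(0,1)->E->(0,2)
  grid max=1 at (0,2)
Step 2: ant0:(2,3)->N->(1,3) | ant1:(1,3)->S->(2,3) | ant2:(0,2)->S->(1,2)
  grid max=2 at (1,2)
Step 3: ant0:(1,3)->S->(2,3) | ant1:(2,3)->N->(1,3) | ant2:(1,2)->E->(1,3)
  grid max=5 at (1,3)
Step 4: ant0:(2,3)->N->(1,3) | ant1:(1,3)->S->(2,3) | ant2:(1,3)->S->(2,3)
  grid max=6 at (1,3)

(1,3) (2,3) (2,3)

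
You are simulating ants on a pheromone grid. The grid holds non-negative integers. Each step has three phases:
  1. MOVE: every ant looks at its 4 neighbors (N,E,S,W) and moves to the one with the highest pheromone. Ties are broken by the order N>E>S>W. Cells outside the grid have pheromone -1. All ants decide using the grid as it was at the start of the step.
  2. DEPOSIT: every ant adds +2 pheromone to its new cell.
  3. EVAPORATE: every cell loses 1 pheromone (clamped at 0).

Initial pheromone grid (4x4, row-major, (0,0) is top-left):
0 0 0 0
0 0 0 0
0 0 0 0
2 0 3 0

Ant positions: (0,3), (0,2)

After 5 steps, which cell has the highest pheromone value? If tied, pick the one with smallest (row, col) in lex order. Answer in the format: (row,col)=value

Answer: (0,3)=5

Derivation:
Step 1: ant0:(0,3)->S->(1,3) | ant1:(0,2)->E->(0,3)
  grid max=2 at (3,2)
Step 2: ant0:(1,3)->N->(0,3) | ant1:(0,3)->S->(1,3)
  grid max=2 at (0,3)
Step 3: ant0:(0,3)->S->(1,3) | ant1:(1,3)->N->(0,3)
  grid max=3 at (0,3)
Step 4: ant0:(1,3)->N->(0,3) | ant1:(0,3)->S->(1,3)
  grid max=4 at (0,3)
Step 5: ant0:(0,3)->S->(1,3) | ant1:(1,3)->N->(0,3)
  grid max=5 at (0,3)
Final grid:
  0 0 0 5
  0 0 0 5
  0 0 0 0
  0 0 0 0
Max pheromone 5 at (0,3)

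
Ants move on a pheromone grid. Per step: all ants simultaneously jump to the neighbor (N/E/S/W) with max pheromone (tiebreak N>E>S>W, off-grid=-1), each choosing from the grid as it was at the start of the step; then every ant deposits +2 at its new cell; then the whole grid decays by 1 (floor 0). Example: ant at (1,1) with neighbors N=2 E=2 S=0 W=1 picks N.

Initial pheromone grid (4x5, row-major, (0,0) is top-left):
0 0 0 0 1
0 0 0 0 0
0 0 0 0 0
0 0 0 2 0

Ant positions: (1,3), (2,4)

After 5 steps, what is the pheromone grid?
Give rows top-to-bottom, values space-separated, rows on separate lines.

After step 1: ants at (0,3),(1,4)
  0 0 0 1 0
  0 0 0 0 1
  0 0 0 0 0
  0 0 0 1 0
After step 2: ants at (0,4),(0,4)
  0 0 0 0 3
  0 0 0 0 0
  0 0 0 0 0
  0 0 0 0 0
After step 3: ants at (1,4),(1,4)
  0 0 0 0 2
  0 0 0 0 3
  0 0 0 0 0
  0 0 0 0 0
After step 4: ants at (0,4),(0,4)
  0 0 0 0 5
  0 0 0 0 2
  0 0 0 0 0
  0 0 0 0 0
After step 5: ants at (1,4),(1,4)
  0 0 0 0 4
  0 0 0 0 5
  0 0 0 0 0
  0 0 0 0 0

0 0 0 0 4
0 0 0 0 5
0 0 0 0 0
0 0 0 0 0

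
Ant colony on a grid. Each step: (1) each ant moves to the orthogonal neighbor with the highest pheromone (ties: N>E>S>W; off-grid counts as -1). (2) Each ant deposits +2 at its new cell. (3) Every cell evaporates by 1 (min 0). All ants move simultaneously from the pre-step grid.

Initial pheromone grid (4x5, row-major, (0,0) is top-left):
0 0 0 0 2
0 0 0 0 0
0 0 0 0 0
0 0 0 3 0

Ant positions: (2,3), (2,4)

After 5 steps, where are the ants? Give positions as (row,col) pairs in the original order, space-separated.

Step 1: ant0:(2,3)->S->(3,3) | ant1:(2,4)->N->(1,4)
  grid max=4 at (3,3)
Step 2: ant0:(3,3)->N->(2,3) | ant1:(1,4)->N->(0,4)
  grid max=3 at (3,3)
Step 3: ant0:(2,3)->S->(3,3) | ant1:(0,4)->S->(1,4)
  grid max=4 at (3,3)
Step 4: ant0:(3,3)->N->(2,3) | ant1:(1,4)->N->(0,4)
  grid max=3 at (3,3)
Step 5: ant0:(2,3)->S->(3,3) | ant1:(0,4)->S->(1,4)
  grid max=4 at (3,3)

(3,3) (1,4)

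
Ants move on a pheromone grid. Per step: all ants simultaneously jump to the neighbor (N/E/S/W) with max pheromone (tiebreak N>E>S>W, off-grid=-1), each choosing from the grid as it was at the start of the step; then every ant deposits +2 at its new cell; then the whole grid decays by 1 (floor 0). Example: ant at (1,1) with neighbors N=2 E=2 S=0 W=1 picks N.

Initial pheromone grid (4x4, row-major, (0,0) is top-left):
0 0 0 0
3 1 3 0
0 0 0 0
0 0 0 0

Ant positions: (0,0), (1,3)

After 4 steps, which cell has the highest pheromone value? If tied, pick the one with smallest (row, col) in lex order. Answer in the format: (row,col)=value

Answer: (1,0)=3

Derivation:
Step 1: ant0:(0,0)->S->(1,0) | ant1:(1,3)->W->(1,2)
  grid max=4 at (1,0)
Step 2: ant0:(1,0)->N->(0,0) | ant1:(1,2)->N->(0,2)
  grid max=3 at (1,0)
Step 3: ant0:(0,0)->S->(1,0) | ant1:(0,2)->S->(1,2)
  grid max=4 at (1,0)
Step 4: ant0:(1,0)->N->(0,0) | ant1:(1,2)->N->(0,2)
  grid max=3 at (1,0)
Final grid:
  1 0 1 0
  3 0 3 0
  0 0 0 0
  0 0 0 0
Max pheromone 3 at (1,0)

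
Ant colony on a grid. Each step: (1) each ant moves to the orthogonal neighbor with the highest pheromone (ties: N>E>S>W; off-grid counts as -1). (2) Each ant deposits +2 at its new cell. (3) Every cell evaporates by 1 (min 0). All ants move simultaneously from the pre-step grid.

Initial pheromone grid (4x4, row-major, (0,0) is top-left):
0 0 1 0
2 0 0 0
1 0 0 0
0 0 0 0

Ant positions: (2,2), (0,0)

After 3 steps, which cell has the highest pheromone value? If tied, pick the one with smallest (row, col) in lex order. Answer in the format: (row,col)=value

Step 1: ant0:(2,2)->N->(1,2) | ant1:(0,0)->S->(1,0)
  grid max=3 at (1,0)
Step 2: ant0:(1,2)->N->(0,2) | ant1:(1,0)->N->(0,0)
  grid max=2 at (1,0)
Step 3: ant0:(0,2)->E->(0,3) | ant1:(0,0)->S->(1,0)
  grid max=3 at (1,0)
Final grid:
  0 0 0 1
  3 0 0 0
  0 0 0 0
  0 0 0 0
Max pheromone 3 at (1,0)

Answer: (1,0)=3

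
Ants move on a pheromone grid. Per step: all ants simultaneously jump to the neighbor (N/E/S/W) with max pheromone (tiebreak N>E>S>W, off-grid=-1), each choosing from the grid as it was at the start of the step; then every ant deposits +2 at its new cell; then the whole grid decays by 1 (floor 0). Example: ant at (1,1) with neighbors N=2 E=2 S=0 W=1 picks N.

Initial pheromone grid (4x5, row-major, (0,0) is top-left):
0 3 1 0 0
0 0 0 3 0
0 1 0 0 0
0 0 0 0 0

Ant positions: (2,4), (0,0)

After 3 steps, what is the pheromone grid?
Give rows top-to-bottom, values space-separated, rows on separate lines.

After step 1: ants at (1,4),(0,1)
  0 4 0 0 0
  0 0 0 2 1
  0 0 0 0 0
  0 0 0 0 0
After step 2: ants at (1,3),(0,2)
  0 3 1 0 0
  0 0 0 3 0
  0 0 0 0 0
  0 0 0 0 0
After step 3: ants at (0,3),(0,1)
  0 4 0 1 0
  0 0 0 2 0
  0 0 0 0 0
  0 0 0 0 0

0 4 0 1 0
0 0 0 2 0
0 0 0 0 0
0 0 0 0 0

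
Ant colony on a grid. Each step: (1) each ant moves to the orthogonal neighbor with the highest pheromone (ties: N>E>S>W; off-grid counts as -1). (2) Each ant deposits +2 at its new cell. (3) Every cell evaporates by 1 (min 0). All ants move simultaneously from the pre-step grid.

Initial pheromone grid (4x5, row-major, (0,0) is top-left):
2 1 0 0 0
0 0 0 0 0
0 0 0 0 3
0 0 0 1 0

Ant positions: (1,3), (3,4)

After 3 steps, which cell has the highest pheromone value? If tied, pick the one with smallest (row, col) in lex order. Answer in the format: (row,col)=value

Answer: (2,4)=4

Derivation:
Step 1: ant0:(1,3)->N->(0,3) | ant1:(3,4)->N->(2,4)
  grid max=4 at (2,4)
Step 2: ant0:(0,3)->E->(0,4) | ant1:(2,4)->N->(1,4)
  grid max=3 at (2,4)
Step 3: ant0:(0,4)->S->(1,4) | ant1:(1,4)->S->(2,4)
  grid max=4 at (2,4)
Final grid:
  0 0 0 0 0
  0 0 0 0 2
  0 0 0 0 4
  0 0 0 0 0
Max pheromone 4 at (2,4)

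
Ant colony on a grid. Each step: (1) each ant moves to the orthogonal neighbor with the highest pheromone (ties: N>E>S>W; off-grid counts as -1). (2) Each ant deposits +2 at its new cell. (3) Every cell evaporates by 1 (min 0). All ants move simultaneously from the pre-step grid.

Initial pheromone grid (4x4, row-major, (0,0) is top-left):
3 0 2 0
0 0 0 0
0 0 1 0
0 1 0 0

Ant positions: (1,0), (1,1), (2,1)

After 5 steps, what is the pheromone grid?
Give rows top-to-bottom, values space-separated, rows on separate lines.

After step 1: ants at (0,0),(0,1),(2,2)
  4 1 1 0
  0 0 0 0
  0 0 2 0
  0 0 0 0
After step 2: ants at (0,1),(0,0),(1,2)
  5 2 0 0
  0 0 1 0
  0 0 1 0
  0 0 0 0
After step 3: ants at (0,0),(0,1),(2,2)
  6 3 0 0
  0 0 0 0
  0 0 2 0
  0 0 0 0
After step 4: ants at (0,1),(0,0),(1,2)
  7 4 0 0
  0 0 1 0
  0 0 1 0
  0 0 0 0
After step 5: ants at (0,0),(0,1),(2,2)
  8 5 0 0
  0 0 0 0
  0 0 2 0
  0 0 0 0

8 5 0 0
0 0 0 0
0 0 2 0
0 0 0 0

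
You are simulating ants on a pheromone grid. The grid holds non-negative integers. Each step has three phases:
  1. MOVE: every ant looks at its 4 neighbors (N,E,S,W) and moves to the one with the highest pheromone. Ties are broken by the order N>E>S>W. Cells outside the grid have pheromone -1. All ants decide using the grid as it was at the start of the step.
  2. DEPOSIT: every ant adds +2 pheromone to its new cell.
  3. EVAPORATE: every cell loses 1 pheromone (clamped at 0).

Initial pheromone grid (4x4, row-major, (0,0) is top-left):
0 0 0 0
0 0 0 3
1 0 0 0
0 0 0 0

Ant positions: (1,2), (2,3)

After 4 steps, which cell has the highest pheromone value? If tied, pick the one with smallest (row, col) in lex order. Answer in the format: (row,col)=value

Answer: (1,3)=7

Derivation:
Step 1: ant0:(1,2)->E->(1,3) | ant1:(2,3)->N->(1,3)
  grid max=6 at (1,3)
Step 2: ant0:(1,3)->N->(0,3) | ant1:(1,3)->N->(0,3)
  grid max=5 at (1,3)
Step 3: ant0:(0,3)->S->(1,3) | ant1:(0,3)->S->(1,3)
  grid max=8 at (1,3)
Step 4: ant0:(1,3)->N->(0,3) | ant1:(1,3)->N->(0,3)
  grid max=7 at (1,3)
Final grid:
  0 0 0 5
  0 0 0 7
  0 0 0 0
  0 0 0 0
Max pheromone 7 at (1,3)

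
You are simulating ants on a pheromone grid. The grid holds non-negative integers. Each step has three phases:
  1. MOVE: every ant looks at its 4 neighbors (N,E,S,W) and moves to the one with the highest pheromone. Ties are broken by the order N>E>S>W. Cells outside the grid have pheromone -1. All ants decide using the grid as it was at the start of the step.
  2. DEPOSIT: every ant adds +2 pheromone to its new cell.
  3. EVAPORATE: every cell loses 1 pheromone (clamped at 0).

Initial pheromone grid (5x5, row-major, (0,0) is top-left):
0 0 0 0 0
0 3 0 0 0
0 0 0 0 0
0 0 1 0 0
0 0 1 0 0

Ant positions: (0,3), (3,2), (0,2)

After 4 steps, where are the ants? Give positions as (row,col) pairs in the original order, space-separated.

Step 1: ant0:(0,3)->E->(0,4) | ant1:(3,2)->S->(4,2) | ant2:(0,2)->E->(0,3)
  grid max=2 at (1,1)
Step 2: ant0:(0,4)->W->(0,3) | ant1:(4,2)->N->(3,2) | ant2:(0,3)->E->(0,4)
  grid max=2 at (0,3)
Step 3: ant0:(0,3)->E->(0,4) | ant1:(3,2)->S->(4,2) | ant2:(0,4)->W->(0,3)
  grid max=3 at (0,3)
Step 4: ant0:(0,4)->W->(0,3) | ant1:(4,2)->N->(3,2) | ant2:(0,3)->E->(0,4)
  grid max=4 at (0,3)

(0,3) (3,2) (0,4)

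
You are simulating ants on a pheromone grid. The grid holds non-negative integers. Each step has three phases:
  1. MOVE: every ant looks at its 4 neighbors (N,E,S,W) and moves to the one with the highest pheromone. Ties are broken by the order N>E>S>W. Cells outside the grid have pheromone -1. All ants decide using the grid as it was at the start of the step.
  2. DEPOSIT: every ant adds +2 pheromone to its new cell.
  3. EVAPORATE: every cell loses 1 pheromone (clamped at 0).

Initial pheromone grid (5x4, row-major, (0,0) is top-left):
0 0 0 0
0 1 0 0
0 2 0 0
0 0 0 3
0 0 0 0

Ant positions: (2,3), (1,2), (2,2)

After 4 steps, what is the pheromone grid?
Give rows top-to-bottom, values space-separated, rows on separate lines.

After step 1: ants at (3,3),(1,1),(2,1)
  0 0 0 0
  0 2 0 0
  0 3 0 0
  0 0 0 4
  0 0 0 0
After step 2: ants at (2,3),(2,1),(1,1)
  0 0 0 0
  0 3 0 0
  0 4 0 1
  0 0 0 3
  0 0 0 0
After step 3: ants at (3,3),(1,1),(2,1)
  0 0 0 0
  0 4 0 0
  0 5 0 0
  0 0 0 4
  0 0 0 0
After step 4: ants at (2,3),(2,1),(1,1)
  0 0 0 0
  0 5 0 0
  0 6 0 1
  0 0 0 3
  0 0 0 0

0 0 0 0
0 5 0 0
0 6 0 1
0 0 0 3
0 0 0 0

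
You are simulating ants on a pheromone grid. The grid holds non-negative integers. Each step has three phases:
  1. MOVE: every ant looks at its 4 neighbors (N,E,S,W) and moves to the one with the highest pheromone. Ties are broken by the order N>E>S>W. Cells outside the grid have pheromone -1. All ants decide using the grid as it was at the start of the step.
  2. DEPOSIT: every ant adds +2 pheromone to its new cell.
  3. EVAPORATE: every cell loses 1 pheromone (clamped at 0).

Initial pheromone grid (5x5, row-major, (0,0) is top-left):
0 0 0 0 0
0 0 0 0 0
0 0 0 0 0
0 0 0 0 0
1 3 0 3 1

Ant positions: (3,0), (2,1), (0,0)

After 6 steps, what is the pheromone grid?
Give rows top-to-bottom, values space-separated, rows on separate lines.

After step 1: ants at (4,0),(1,1),(0,1)
  0 1 0 0 0
  0 1 0 0 0
  0 0 0 0 0
  0 0 0 0 0
  2 2 0 2 0
After step 2: ants at (4,1),(0,1),(1,1)
  0 2 0 0 0
  0 2 0 0 0
  0 0 0 0 0
  0 0 0 0 0
  1 3 0 1 0
After step 3: ants at (4,0),(1,1),(0,1)
  0 3 0 0 0
  0 3 0 0 0
  0 0 0 0 0
  0 0 0 0 0
  2 2 0 0 0
After step 4: ants at (4,1),(0,1),(1,1)
  0 4 0 0 0
  0 4 0 0 0
  0 0 0 0 0
  0 0 0 0 0
  1 3 0 0 0
After step 5: ants at (4,0),(1,1),(0,1)
  0 5 0 0 0
  0 5 0 0 0
  0 0 0 0 0
  0 0 0 0 0
  2 2 0 0 0
After step 6: ants at (4,1),(0,1),(1,1)
  0 6 0 0 0
  0 6 0 0 0
  0 0 0 0 0
  0 0 0 0 0
  1 3 0 0 0

0 6 0 0 0
0 6 0 0 0
0 0 0 0 0
0 0 0 0 0
1 3 0 0 0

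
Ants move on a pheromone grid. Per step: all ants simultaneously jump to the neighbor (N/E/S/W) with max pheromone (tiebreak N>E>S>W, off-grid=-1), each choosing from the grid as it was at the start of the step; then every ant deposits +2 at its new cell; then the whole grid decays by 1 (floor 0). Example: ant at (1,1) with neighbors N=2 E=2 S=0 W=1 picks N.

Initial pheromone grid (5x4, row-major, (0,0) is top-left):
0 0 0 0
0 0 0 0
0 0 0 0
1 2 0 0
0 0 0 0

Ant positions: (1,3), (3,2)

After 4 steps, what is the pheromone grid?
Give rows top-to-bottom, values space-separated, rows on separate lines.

After step 1: ants at (0,3),(3,1)
  0 0 0 1
  0 0 0 0
  0 0 0 0
  0 3 0 0
  0 0 0 0
After step 2: ants at (1,3),(2,1)
  0 0 0 0
  0 0 0 1
  0 1 0 0
  0 2 0 0
  0 0 0 0
After step 3: ants at (0,3),(3,1)
  0 0 0 1
  0 0 0 0
  0 0 0 0
  0 3 0 0
  0 0 0 0
After step 4: ants at (1,3),(2,1)
  0 0 0 0
  0 0 0 1
  0 1 0 0
  0 2 0 0
  0 0 0 0

0 0 0 0
0 0 0 1
0 1 0 0
0 2 0 0
0 0 0 0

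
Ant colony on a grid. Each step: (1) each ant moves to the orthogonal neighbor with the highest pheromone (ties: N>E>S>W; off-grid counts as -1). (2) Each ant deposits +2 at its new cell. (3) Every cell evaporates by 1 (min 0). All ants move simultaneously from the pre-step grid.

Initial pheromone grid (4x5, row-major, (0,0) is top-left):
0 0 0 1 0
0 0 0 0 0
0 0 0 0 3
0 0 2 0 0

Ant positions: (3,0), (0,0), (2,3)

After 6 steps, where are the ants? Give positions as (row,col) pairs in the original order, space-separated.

Step 1: ant0:(3,0)->N->(2,0) | ant1:(0,0)->E->(0,1) | ant2:(2,3)->E->(2,4)
  grid max=4 at (2,4)
Step 2: ant0:(2,0)->N->(1,0) | ant1:(0,1)->E->(0,2) | ant2:(2,4)->N->(1,4)
  grid max=3 at (2,4)
Step 3: ant0:(1,0)->N->(0,0) | ant1:(0,2)->E->(0,3) | ant2:(1,4)->S->(2,4)
  grid max=4 at (2,4)
Step 4: ant0:(0,0)->E->(0,1) | ant1:(0,3)->E->(0,4) | ant2:(2,4)->N->(1,4)
  grid max=3 at (2,4)
Step 5: ant0:(0,1)->E->(0,2) | ant1:(0,4)->S->(1,4) | ant2:(1,4)->S->(2,4)
  grid max=4 at (2,4)
Step 6: ant0:(0,2)->E->(0,3) | ant1:(1,4)->S->(2,4) | ant2:(2,4)->N->(1,4)
  grid max=5 at (2,4)

(0,3) (2,4) (1,4)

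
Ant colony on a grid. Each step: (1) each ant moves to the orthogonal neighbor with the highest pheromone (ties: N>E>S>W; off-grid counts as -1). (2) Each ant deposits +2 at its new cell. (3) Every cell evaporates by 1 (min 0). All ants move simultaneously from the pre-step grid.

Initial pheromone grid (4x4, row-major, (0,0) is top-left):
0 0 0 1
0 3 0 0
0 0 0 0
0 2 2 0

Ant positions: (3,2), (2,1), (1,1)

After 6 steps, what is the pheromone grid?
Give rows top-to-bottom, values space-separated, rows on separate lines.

After step 1: ants at (3,1),(1,1),(0,1)
  0 1 0 0
  0 4 0 0
  0 0 0 0
  0 3 1 0
After step 2: ants at (3,2),(0,1),(1,1)
  0 2 0 0
  0 5 0 0
  0 0 0 0
  0 2 2 0
After step 3: ants at (3,1),(1,1),(0,1)
  0 3 0 0
  0 6 0 0
  0 0 0 0
  0 3 1 0
After step 4: ants at (3,2),(0,1),(1,1)
  0 4 0 0
  0 7 0 0
  0 0 0 0
  0 2 2 0
After step 5: ants at (3,1),(1,1),(0,1)
  0 5 0 0
  0 8 0 0
  0 0 0 0
  0 3 1 0
After step 6: ants at (3,2),(0,1),(1,1)
  0 6 0 0
  0 9 0 0
  0 0 0 0
  0 2 2 0

0 6 0 0
0 9 0 0
0 0 0 0
0 2 2 0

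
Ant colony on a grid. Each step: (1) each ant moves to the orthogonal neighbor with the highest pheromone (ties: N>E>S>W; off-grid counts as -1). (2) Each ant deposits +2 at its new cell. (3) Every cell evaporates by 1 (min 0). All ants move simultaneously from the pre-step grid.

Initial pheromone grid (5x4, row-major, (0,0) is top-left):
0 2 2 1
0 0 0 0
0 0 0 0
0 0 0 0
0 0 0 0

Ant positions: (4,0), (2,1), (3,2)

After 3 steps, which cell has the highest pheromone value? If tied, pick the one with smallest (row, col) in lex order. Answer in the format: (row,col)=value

Answer: (0,2)=3

Derivation:
Step 1: ant0:(4,0)->N->(3,0) | ant1:(2,1)->N->(1,1) | ant2:(3,2)->N->(2,2)
  grid max=1 at (0,1)
Step 2: ant0:(3,0)->N->(2,0) | ant1:(1,1)->N->(0,1) | ant2:(2,2)->N->(1,2)
  grid max=2 at (0,1)
Step 3: ant0:(2,0)->N->(1,0) | ant1:(0,1)->E->(0,2) | ant2:(1,2)->N->(0,2)
  grid max=3 at (0,2)
Final grid:
  0 1 3 0
  1 0 0 0
  0 0 0 0
  0 0 0 0
  0 0 0 0
Max pheromone 3 at (0,2)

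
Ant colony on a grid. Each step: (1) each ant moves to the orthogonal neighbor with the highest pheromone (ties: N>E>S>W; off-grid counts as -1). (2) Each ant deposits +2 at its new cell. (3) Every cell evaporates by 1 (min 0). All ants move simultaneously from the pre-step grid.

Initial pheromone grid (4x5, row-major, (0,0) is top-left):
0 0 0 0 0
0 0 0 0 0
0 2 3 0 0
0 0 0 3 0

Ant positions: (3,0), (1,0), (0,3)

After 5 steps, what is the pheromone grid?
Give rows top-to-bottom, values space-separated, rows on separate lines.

After step 1: ants at (2,0),(0,0),(0,4)
  1 0 0 0 1
  0 0 0 0 0
  1 1 2 0 0
  0 0 0 2 0
After step 2: ants at (2,1),(0,1),(1,4)
  0 1 0 0 0
  0 0 0 0 1
  0 2 1 0 0
  0 0 0 1 0
After step 3: ants at (2,2),(0,2),(0,4)
  0 0 1 0 1
  0 0 0 0 0
  0 1 2 0 0
  0 0 0 0 0
After step 4: ants at (2,1),(0,3),(1,4)
  0 0 0 1 0
  0 0 0 0 1
  0 2 1 0 0
  0 0 0 0 0
After step 5: ants at (2,2),(0,4),(0,4)
  0 0 0 0 3
  0 0 0 0 0
  0 1 2 0 0
  0 0 0 0 0

0 0 0 0 3
0 0 0 0 0
0 1 2 0 0
0 0 0 0 0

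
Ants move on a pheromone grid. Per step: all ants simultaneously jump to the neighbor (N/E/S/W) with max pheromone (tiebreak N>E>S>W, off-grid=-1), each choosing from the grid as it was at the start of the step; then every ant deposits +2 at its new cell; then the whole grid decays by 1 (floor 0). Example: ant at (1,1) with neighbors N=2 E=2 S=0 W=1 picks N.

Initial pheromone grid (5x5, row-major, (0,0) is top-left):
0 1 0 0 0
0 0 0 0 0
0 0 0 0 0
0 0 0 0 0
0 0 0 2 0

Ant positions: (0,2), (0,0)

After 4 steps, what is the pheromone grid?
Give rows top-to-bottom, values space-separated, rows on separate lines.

After step 1: ants at (0,1),(0,1)
  0 4 0 0 0
  0 0 0 0 0
  0 0 0 0 0
  0 0 0 0 0
  0 0 0 1 0
After step 2: ants at (0,2),(0,2)
  0 3 3 0 0
  0 0 0 0 0
  0 0 0 0 0
  0 0 0 0 0
  0 0 0 0 0
After step 3: ants at (0,1),(0,1)
  0 6 2 0 0
  0 0 0 0 0
  0 0 0 0 0
  0 0 0 0 0
  0 0 0 0 0
After step 4: ants at (0,2),(0,2)
  0 5 5 0 0
  0 0 0 0 0
  0 0 0 0 0
  0 0 0 0 0
  0 0 0 0 0

0 5 5 0 0
0 0 0 0 0
0 0 0 0 0
0 0 0 0 0
0 0 0 0 0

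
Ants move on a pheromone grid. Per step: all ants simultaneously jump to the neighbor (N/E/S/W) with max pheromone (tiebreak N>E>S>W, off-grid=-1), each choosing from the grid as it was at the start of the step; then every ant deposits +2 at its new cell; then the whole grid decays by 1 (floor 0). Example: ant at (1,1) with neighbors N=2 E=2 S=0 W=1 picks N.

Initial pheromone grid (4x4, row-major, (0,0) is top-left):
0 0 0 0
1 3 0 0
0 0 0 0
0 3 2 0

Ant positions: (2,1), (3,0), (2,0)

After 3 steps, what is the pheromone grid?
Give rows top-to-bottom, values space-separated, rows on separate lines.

After step 1: ants at (1,1),(3,1),(1,0)
  0 0 0 0
  2 4 0 0
  0 0 0 0
  0 4 1 0
After step 2: ants at (1,0),(3,2),(1,1)
  0 0 0 0
  3 5 0 0
  0 0 0 0
  0 3 2 0
After step 3: ants at (1,1),(3,1),(1,0)
  0 0 0 0
  4 6 0 0
  0 0 0 0
  0 4 1 0

0 0 0 0
4 6 0 0
0 0 0 0
0 4 1 0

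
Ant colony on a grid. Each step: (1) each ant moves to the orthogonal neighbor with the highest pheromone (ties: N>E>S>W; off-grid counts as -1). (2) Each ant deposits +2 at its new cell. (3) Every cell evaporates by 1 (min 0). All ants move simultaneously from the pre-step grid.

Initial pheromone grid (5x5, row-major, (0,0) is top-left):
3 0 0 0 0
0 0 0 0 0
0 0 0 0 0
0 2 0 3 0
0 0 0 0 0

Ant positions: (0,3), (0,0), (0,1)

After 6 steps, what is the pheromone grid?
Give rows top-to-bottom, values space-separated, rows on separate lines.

After step 1: ants at (0,4),(0,1),(0,0)
  4 1 0 0 1
  0 0 0 0 0
  0 0 0 0 0
  0 1 0 2 0
  0 0 0 0 0
After step 2: ants at (1,4),(0,0),(0,1)
  5 2 0 0 0
  0 0 0 0 1
  0 0 0 0 0
  0 0 0 1 0
  0 0 0 0 0
After step 3: ants at (0,4),(0,1),(0,0)
  6 3 0 0 1
  0 0 0 0 0
  0 0 0 0 0
  0 0 0 0 0
  0 0 0 0 0
After step 4: ants at (1,4),(0,0),(0,1)
  7 4 0 0 0
  0 0 0 0 1
  0 0 0 0 0
  0 0 0 0 0
  0 0 0 0 0
After step 5: ants at (0,4),(0,1),(0,0)
  8 5 0 0 1
  0 0 0 0 0
  0 0 0 0 0
  0 0 0 0 0
  0 0 0 0 0
After step 6: ants at (1,4),(0,0),(0,1)
  9 6 0 0 0
  0 0 0 0 1
  0 0 0 0 0
  0 0 0 0 0
  0 0 0 0 0

9 6 0 0 0
0 0 0 0 1
0 0 0 0 0
0 0 0 0 0
0 0 0 0 0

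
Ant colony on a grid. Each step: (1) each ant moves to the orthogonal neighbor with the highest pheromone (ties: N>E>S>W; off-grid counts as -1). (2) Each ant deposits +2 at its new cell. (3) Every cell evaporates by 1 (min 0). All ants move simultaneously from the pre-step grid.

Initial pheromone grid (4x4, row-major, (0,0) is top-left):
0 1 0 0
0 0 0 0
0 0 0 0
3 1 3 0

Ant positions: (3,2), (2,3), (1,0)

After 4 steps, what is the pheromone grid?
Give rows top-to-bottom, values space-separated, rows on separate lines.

After step 1: ants at (3,1),(1,3),(0,0)
  1 0 0 0
  0 0 0 1
  0 0 0 0
  2 2 2 0
After step 2: ants at (3,2),(0,3),(0,1)
  0 1 0 1
  0 0 0 0
  0 0 0 0
  1 1 3 0
After step 3: ants at (3,1),(1,3),(0,2)
  0 0 1 0
  0 0 0 1
  0 0 0 0
  0 2 2 0
After step 4: ants at (3,2),(0,3),(0,3)
  0 0 0 3
  0 0 0 0
  0 0 0 0
  0 1 3 0

0 0 0 3
0 0 0 0
0 0 0 0
0 1 3 0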